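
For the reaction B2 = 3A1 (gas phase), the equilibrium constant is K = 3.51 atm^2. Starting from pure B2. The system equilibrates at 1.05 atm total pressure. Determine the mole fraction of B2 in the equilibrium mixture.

Take 1 mol B2 as basis and let X be its fractional conversion, so ξ = X.
At extent ξ: n_B2 = 1 − X; n_A1 = 3X.
n_T = Σnᵢ = 1 + 2X.
With p_i = (n_i/n_T)P, K = p_A1^3 / (p_B2).
Setting this equal to 3.51 atm^2 and taking the physical root (0 < X < 1) gives X = 0.610.
Then n_B2 = 0.39, n_T = 2.22, so y_B2 = 0.176.

y_B2 = 0.176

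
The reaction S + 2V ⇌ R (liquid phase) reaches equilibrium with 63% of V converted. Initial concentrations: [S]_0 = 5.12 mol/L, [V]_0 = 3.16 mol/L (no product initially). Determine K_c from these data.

Let X = conversion of V.
Concentrations: [S] = 5.12 − 1.58X; [V] = 3.16 − 3.16X; [R] = 1.58X.
At X = 0.63: [S] = 4.12, [V] = 1.17, [R] = 0.995.
K_c = [R] / ([S] [V]^2) = 0.177 (mol/L)^-2.

K_c = 0.177 (mol/L)^-2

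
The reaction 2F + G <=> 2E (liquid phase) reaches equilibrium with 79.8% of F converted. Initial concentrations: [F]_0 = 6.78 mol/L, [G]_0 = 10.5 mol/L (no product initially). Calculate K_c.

Let X = conversion of F.
Concentrations: [F] = 6.78 − 6.78X; [G] = 10.5 − 3.39X; [E] = 6.78X.
At X = 0.798: [F] = 1.37, [G] = 7.79, [E] = 5.41.
K_c = [E]^2 / ([F]^2 [G]) = 2 L/mol.

K_c = 2 L/mol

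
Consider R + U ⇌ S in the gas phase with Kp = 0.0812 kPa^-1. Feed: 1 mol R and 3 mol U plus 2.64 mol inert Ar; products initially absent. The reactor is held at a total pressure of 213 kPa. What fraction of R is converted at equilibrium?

X = 0.865

Let X = conversion of R (basis 1 mol R); extent of reaction ξ = X.
Species balance: n_R = 1 − X; n_U = 3 − X; n_S = X; n_I = 2.64 (inert).
Summing: n_T = 6.64 − X.
y_i = n_i/n_T, p_i = y_i·P. Kp = p_S / (p_R p_U).
This yields a degree-2 equation in X; solving on (0,1), X = 0.865.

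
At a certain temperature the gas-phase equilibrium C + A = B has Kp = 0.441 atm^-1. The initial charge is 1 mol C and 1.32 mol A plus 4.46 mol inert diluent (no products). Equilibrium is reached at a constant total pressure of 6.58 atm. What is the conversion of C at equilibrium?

Take 1 mol C as basis and let X be its fractional conversion, so ξ = X.
At extent ξ: n_C = 1 − X; n_A = 1.32 − X; n_B = X; n_I = 4.46 (inert).
Total moles n_T = 6.78 − X.
With p_i = (n_i/n_T)P, Kp = p_B / (p_C p_A).
Setting this equal to 0.441 atm^-1 and taking the physical root (0 < X < 1) gives X = 0.311.

X = 0.311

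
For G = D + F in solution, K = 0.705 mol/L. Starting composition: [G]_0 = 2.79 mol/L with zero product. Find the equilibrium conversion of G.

Let X = conversion of G; extent ξ = 2.79·X mol/L.
Concentrations: [G] = 2.79 − 2.79X; [D] = 2.79X; [F] = 2.79X.
K = [D] [F] / ([G]).
Equating to 0.705 mol/L: the physical root is X = 0.392.

X = 0.392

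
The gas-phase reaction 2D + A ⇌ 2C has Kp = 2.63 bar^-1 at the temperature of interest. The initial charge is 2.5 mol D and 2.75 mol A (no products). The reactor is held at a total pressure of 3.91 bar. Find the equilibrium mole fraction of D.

Let X = conversion of D (basis 2.5 mol D); extent of reaction ξ = 1.25X.
Mole table: n_D = 2.5 − 2.5X; n_A = 2.75 − 1.25X; n_C = 2.5X.
Summing: n_T = 5.25 − 1.25X.
Mole fractions y_i = n_i/n_T; Kp = p_C^2 / (p_D^2 p_A) with p_i = y_i·P.
Equating to 2.63 bar^-1 and solving on 0 < X < 1: X = 0.678.
Then n_D = 0.804, n_T = 4.4, so y_D = 0.183.

y_D = 0.183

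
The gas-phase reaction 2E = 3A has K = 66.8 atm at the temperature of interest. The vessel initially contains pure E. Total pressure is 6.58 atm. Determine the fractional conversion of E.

X = 0.706

Basis: 1 mol E initially; let X = conversion of E. Extent ξ = 0.5X.
Mole table: n_E = 1 − X; n_A = 1.5X.
n_T = Σnᵢ = 1 + 0.5X.
Mole fractions y_i = n_i/n_T; K = p_A^3 / (p_E^2) with p_i = y_i·P.
This yields a degree-3 equation in X; solving on (0,1), X = 0.706.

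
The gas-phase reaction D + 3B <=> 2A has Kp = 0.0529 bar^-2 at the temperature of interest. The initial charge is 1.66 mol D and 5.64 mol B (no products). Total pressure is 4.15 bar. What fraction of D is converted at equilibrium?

Let X = conversion of D (basis 1.66 mol D); extent of reaction ξ = 1.66X.
Moles: n_D = 1.66 − 1.66X; n_B = 5.64 − 4.98X; n_A = 3.32X.
n_T = Σnᵢ = 7.3 − 3.32X.
y_i = n_i/n_T, p_i = y_i·P. Kp = p_A^2 / (p_D p_B^3).
Setting this equal to 0.0529 bar^-2 and taking the physical root (0 < X < 1) gives X = 0.364.

X = 0.364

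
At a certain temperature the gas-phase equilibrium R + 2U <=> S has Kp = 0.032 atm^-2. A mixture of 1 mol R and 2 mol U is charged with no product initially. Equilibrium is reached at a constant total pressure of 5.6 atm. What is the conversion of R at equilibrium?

Take 1 mol R as basis and let X be its fractional conversion, so ξ = X.
Mole table: n_R = 1 − X; n_U = 2 − 2X; n_S = X.
Total moles n_T = 3 − 2X.
With p_i = (n_i/n_T)P, Kp = p_S / (p_R p_U^2).
Equating to 0.032 atm^-2 and solving on 0 < X < 1: X = 0.263.

X = 0.263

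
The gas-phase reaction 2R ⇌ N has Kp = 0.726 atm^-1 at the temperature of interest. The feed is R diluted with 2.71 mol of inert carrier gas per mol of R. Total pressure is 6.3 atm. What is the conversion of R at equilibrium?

X = 0.547

Basis: 1 mol R initially; let X = conversion of R. Extent ξ = 0.5X.
Mole table: n_R = 1 − X; n_N = 0.5X; n_I = 2.71 (inert).
Summing: n_T = 3.71 − 0.5X.
Mole fractions y_i = n_i/n_T; Kp = p_N / (p_R^2) with p_i = y_i·P.
This yields a degree-2 equation in X; solving on (0,1), X = 0.547.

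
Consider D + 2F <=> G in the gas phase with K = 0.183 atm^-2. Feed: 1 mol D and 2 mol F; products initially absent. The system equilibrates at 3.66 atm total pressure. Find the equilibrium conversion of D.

X = 0.416

Basis: 1 mol D initially; let X = conversion of D. Extent ξ = X.
Species balance: n_D = 1 − X; n_F = 2 − 2X; n_G = X.
Summing: n_T = 3 − 2X.
With p_i = (n_i/n_T)P, K = p_G / (p_D p_F^2).
This yields a degree-3 equation in X; solving on (0,1), X = 0.416.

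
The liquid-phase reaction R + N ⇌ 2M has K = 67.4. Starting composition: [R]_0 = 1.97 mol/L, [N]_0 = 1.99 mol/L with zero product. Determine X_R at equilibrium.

X = 0.808

Let X = conversion of R; extent ξ = 1.97·X mol/L.
Concentrations: [R] = 1.97 − 1.97X; [N] = 1.99 − 1.97X; [M] = 3.94X.
K = [M]^2 / ([R] [N]).
Setting equal to 67.4 and solving for X on (0,1) gives X = 0.808.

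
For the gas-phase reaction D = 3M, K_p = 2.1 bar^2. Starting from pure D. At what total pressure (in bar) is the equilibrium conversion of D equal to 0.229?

P = 3.26 bar

Let X = conversion of D (basis 1 mol D); extent of reaction ξ = X.
Mole table: n_D = 1 − X; n_M = 3X.
Total moles n_T = 1 + 2X.
K_p = p_M^3 / (p_D) with p_i = (n_i/n_T)·P.
At X = 0.229: the mole-fraction product g(X) = Π y_i^ν_i = 0.1978. Since K_p = g(X)·P^{2}, P = (K_p/g)^(1/2) = (2.1/0.1978)^(1/2) = 3.26 bar.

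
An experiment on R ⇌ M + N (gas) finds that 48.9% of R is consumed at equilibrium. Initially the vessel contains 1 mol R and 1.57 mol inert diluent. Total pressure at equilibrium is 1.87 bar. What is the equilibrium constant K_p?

K_p = 0.286 bar

Basis: 1 mol R initially; let X = conversion of R. Extent ξ = X.
At extent ξ: n_R = 1 − X; n_M = X; n_N = X; n_I = 1.57 (inert).
Summing: n_T = 2.57 + X.
At X = 0.489: n_R = 0.511, n_M = 0.489, n_N = 0.489, n_T = 3.06.
p_i = (n_i/n_T)·P. K_p = p_M p_N / (p_R) = 0.286 bar.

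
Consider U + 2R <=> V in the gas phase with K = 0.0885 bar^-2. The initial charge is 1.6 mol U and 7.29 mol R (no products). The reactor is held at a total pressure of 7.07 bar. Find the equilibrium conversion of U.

Let X = conversion of U (basis 1.6 mol U); extent of reaction ξ = 1.6X.
At extent ξ: n_U = 1.6 − 1.6X; n_R = 7.29 − 3.2X; n_V = 1.6X.
Total moles n_T = 8.89 − 3.2X.
y_i = n_i/n_T, p_i = y_i·P. K = p_V / (p_U p_R^2).
Substituting and setting equal to 0.0885 bar^-2 gives a polynomial in X; the root in (0,1) is X = 0.717.

X = 0.717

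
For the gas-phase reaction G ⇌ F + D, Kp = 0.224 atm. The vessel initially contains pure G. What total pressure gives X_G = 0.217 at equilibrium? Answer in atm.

Let X = conversion of G (basis 1 mol G); extent of reaction ξ = X.
Moles: n_G = 1 − X; n_F = X; n_D = X.
Total moles n_T = 1 + X.
Kp = p_F p_D / (p_G) with p_i = (n_i/n_T)·P.
At X = 0.217: the mole-fraction product g(X) = Π y_i^ν_i = 0.04942. Since Kp = g(X)·P^{1}, P = (Kp/g)^(1/1) = (0.224/0.04942)^(1/1) = 4.53 atm.

P = 4.53 atm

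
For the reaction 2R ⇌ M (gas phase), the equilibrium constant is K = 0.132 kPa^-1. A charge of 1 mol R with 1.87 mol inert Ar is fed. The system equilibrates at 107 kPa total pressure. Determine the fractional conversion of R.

X = 0.744

Basis: 1 mol R initially; let X = conversion of R. Extent ξ = 0.5X.
Species balance: n_R = 1 − X; n_M = 0.5X; n_I = 1.87 (inert).
Summing: n_T = 2.87 − 0.5X.
Mole fractions y_i = n_i/n_T; K = p_M / (p_R^2) with p_i = y_i·P.
This yields a degree-2 equation in X; solving on (0,1), X = 0.744.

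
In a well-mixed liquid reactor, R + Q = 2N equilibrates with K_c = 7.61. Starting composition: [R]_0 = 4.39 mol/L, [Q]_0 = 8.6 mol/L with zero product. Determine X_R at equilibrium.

X = 0.753

Let X = conversion of R; extent ξ = 4.39·X mol/L.
Concentrations: [R] = 4.39 − 4.39X; [Q] = 8.6 − 4.39X; [N] = 8.78X.
K_c = [N]^2 / ([R] [Q]).
Setting equal to 7.61 and solving for X on (0,1) gives X = 0.753.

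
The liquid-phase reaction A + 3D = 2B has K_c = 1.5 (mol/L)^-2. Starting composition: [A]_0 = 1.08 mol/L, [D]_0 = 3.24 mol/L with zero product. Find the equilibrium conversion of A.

Let X = conversion of A; extent ξ = 1.08·X mol/L.
Concentrations: [A] = 1.08 − 1.08X; [D] = 3.24 − 3.24X; [B] = 2.16X.
K_c = [B]^2 / ([A] [D]^3).
This equals 1.5 at X = 0.587 (the root in 0 < X < 1).

X = 0.587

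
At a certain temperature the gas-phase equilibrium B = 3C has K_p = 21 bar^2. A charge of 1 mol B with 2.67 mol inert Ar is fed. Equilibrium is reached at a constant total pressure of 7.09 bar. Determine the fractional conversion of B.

Let X = conversion of B (basis 1 mol B); extent of reaction ξ = X.
Moles: n_B = 1 − X; n_C = 3X; n_I = 2.67 (inert).
Total moles n_T = 3.67 + 2X.
With p_i = (n_i/n_T)P, K_p = p_C^3 / (p_B).
Setting this equal to 21 bar^2 and taking the physical root (0 < X < 1) gives X = 0.543.

X = 0.543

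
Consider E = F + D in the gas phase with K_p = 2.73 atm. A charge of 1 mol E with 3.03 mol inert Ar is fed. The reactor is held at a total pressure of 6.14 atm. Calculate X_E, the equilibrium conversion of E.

X = 0.741

Let X = conversion of E (basis 1 mol E); extent of reaction ξ = X.
Species balance: n_E = 1 − X; n_F = X; n_D = X; n_I = 3.03 (inert).
n_T = Σnᵢ = 4.03 + X.
With p_i = (n_i/n_T)P, K_p = p_F p_D / (p_E).
Setting this equal to 2.73 atm and taking the physical root (0 < X < 1) gives X = 0.741.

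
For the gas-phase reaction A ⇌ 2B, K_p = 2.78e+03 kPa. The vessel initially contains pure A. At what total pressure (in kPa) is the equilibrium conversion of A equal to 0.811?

P = 362 kPa

Take 1 mol A as basis and let X be its fractional conversion, so ξ = X.
Species balance: n_A = 1 − X; n_B = 2X.
Total moles n_T = 1 + X.
K_p = p_B^2 / (p_A) with p_i = (n_i/n_T)·P.
At X = 0.811: the mole-fraction product g(X) = Π y_i^ν_i = 7.686. Since K_p = g(X)·P^{1}, P = (K_p/g)^(1/1) = (2.78e+03/7.686)^(1/1) = 362 kPa.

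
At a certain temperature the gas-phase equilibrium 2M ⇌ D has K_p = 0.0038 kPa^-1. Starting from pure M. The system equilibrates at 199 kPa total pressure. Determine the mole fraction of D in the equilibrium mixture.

Let X = conversion of M (basis 1 mol M); extent of reaction ξ = 0.5X.
Mole table: n_M = 1 − X; n_D = 0.5X.
Summing: n_T = 1 − 0.5X.
y_i = n_i/n_T, p_i = y_i·P. K_p = p_D / (p_M^2).
Setting this equal to 0.0038 kPa^-1 and taking the physical root (0 < X < 1) gives X = 0.502.
Then n_D = 0.251, n_T = 0.749, so y_D = 0.335.

y_D = 0.335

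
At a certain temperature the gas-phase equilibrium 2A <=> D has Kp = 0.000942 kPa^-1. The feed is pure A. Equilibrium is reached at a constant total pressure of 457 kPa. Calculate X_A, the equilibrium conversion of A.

X = 0.394

Let X = conversion of A (basis 1 mol A); extent of reaction ξ = 0.5X.
Species balance: n_A = 1 − X; n_D = 0.5X.
n_T = Σnᵢ = 1 − 0.5X.
y_i = n_i/n_T, p_i = y_i·P. Kp = p_D / (p_A^2).
Setting this equal to 0.000942 kPa^-1 and taking the physical root (0 < X < 1) gives X = 0.394.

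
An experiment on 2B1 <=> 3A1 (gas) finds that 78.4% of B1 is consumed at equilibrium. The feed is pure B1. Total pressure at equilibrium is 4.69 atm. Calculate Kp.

Kp = 117 atm

Let X = conversion of B1 (basis 1 mol B1); extent of reaction ξ = 0.5X.
Moles: n_B1 = 1 − X; n_A1 = 1.5X.
Summing: n_T = 1 + 0.5X.
At X = 0.784: n_B1 = 0.216, n_A1 = 1.18, n_T = 1.39.
p_i = (n_i/n_T)·P. Kp = p_A1^3 / (p_B1^2) = 117 atm.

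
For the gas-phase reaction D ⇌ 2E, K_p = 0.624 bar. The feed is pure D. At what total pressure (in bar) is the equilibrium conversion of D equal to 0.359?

Take 1 mol D as basis and let X be its fractional conversion, so ξ = X.
Species balance: n_D = 1 − X; n_E = 2X.
n_T = Σnᵢ = 1 + X.
K_p = p_E^2 / (p_D) with p_i = (n_i/n_T)·P.
At X = 0.359: the mole-fraction product g(X) = Π y_i^ν_i = 0.5918. Since K_p = g(X)·P^{1}, P = (K_p/g)^(1/1) = (0.624/0.5918)^(1/1) = 1.05 bar.

P = 1.05 bar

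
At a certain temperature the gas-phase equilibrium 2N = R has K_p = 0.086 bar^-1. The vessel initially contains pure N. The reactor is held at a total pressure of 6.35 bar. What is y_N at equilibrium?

Basis: 1 mol N initially; let X = conversion of N. Extent ξ = 0.5X.
Moles: n_N = 1 − X; n_R = 0.5X.
Summing: n_T = 1 − 0.5X.
y_i = n_i/n_T, p_i = y_i·P. K_p = p_R / (p_N^2).
Equating to 0.086 bar^-1 and solving on 0 < X < 1: X = 0.440.
Then n_N = 0.56, n_T = 0.78, so y_N = 0.718.

y_N = 0.718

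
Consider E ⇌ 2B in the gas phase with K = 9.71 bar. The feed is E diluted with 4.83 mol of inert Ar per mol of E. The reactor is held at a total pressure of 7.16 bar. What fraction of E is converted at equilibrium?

X = 0.749

Take 1 mol E as basis and let X be its fractional conversion, so ξ = X.
Mole table: n_E = 1 − X; n_B = 2X; n_I = 4.83 (inert).
n_T = Σnᵢ = 5.83 + X.
Mole fractions y_i = n_i/n_T; K = p_B^2 / (p_E) with p_i = y_i·P.
Equating to 9.71 bar and solving on 0 < X < 1: X = 0.749.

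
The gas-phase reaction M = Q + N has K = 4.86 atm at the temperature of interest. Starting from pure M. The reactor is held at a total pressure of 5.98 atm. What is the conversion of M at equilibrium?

Take 1 mol M as basis and let X be its fractional conversion, so ξ = X.
At extent ξ: n_M = 1 − X; n_Q = X; n_N = X.
Summing: n_T = 1 + X.
With p_i = (n_i/n_T)P, K = p_Q p_N / (p_M).
Equating to 4.86 atm and solving on 0 < X < 1: X = 0.670.

X = 0.670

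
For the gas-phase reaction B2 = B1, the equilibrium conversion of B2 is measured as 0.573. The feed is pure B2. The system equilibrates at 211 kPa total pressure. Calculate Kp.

Kp = 1.34

Basis: 1 mol B2 initially; let X = conversion of B2. Extent ξ = X.
Species balance: n_B2 = 1 − X; n_B1 = X.
Since Δν = 0, n_T = 1 throughout.
At X = 0.573: n_B2 = 0.427, n_B1 = 0.573, n_T = 1.
p_i = (n_i/n_T)·P. Kp = p_B1 / (p_B2) = 1.34.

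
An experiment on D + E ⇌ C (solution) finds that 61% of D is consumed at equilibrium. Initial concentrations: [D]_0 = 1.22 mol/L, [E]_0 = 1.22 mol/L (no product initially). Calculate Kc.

Let X = conversion of D.
Concentrations: [D] = 1.22 − 1.22X; [E] = 1.22 − 1.22X; [C] = 1.22X.
At X = 0.61: [D] = 0.476, [E] = 0.476, [C] = 0.744.
Kc = [C] / ([D] [E]) = 3.29 L/mol.

Kc = 3.29 L/mol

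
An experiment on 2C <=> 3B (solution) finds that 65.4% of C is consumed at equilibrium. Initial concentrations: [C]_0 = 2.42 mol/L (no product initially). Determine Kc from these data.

Kc = 19.1 mol/L

Let X = conversion of C.
Concentrations: [C] = 2.42 − 2.42X; [B] = 3.63X.
At X = 0.654: [C] = 0.837, [B] = 2.37.
Kc = [B]^3 / ([C]^2) = 19.1 mol/L.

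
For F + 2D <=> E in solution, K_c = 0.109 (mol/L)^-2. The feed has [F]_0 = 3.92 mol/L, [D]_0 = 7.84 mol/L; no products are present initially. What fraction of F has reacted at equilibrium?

X = 0.562

Let X = conversion of F; extent ξ = 3.92·X mol/L.
Concentrations: [F] = 3.92 − 3.92X; [D] = 7.84 − 7.84X; [E] = 3.92X.
K_c = [E] / ([F] [D]^2).
This equals 0.109 at X = 0.562 (the root in 0 < X < 1).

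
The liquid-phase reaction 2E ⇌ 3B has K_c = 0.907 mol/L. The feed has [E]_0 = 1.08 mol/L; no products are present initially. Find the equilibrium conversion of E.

X = 0.432

Let X = conversion of E; extent ξ = 1.08X/2 mol/L.
Concentrations: [E] = 1.08 − 1.08X; [B] = 1.62X.
K_c = [B]^3 / ([E]^2).
Equating to 0.907 mol/L: the physical root is X = 0.432.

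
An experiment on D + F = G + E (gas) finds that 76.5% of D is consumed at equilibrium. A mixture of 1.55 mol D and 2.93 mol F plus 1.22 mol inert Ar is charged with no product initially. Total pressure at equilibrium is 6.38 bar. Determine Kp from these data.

Kp = 2.21

Basis: 1.55 mol D initially; let X = conversion of D. Extent ξ = 1.55X.
At extent ξ: n_D = 1.55 − 1.55X; n_F = 2.93 − 1.55X; n_G = 1.55X; n_E = 1.55X; n_I = 1.22 (inert).
n_T stays at 5.7 (no change in mole number).
At X = 0.765: n_D = 0.364, n_F = 1.74, n_G = 1.19, n_E = 1.19, n_T = 5.7.
p_i = (n_i/n_T)·P. Kp = p_G p_E / (p_D p_F) = 2.21.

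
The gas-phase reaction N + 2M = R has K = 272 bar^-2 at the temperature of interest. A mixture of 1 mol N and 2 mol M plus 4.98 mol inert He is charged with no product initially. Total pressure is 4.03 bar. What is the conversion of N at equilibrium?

Let X = conversion of N (basis 1 mol N); extent of reaction ξ = X.
Moles: n_N = 1 − X; n_M = 2 − 2X; n_R = X; n_I = 4.98 (inert).
n_T = Σnᵢ = 7.98 − 2X.
y_i = n_i/n_T, p_i = y_i·P. K = p_R / (p_N p_M^2).
This yields a degree-3 equation in X; solving on (0,1), X = 0.876.

X = 0.876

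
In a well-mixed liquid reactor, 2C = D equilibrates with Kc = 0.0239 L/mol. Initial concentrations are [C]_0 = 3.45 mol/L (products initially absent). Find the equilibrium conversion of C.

X = 0.126

Let X = conversion of C; extent ξ = 3.45X/2 mol/L.
Concentrations: [C] = 3.45 − 3.45X; [D] = 1.73X.
Kc = [D] / ([C]^2).
Setting equal to 0.0239 and solving for X on (0,1) gives X = 0.126.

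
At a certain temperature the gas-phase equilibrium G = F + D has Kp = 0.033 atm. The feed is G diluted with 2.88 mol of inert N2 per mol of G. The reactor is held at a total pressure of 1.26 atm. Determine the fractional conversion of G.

X = 0.280

Take 1 mol G as basis and let X be its fractional conversion, so ξ = X.
At extent ξ: n_G = 1 − X; n_F = X; n_D = X; n_I = 2.88 (inert).
n_T = Σnᵢ = 3.88 + X.
y_i = n_i/n_T, p_i = y_i·P. Kp = p_F p_D / (p_G).
Setting this equal to 0.033 atm and taking the physical root (0 < X < 1) gives X = 0.280.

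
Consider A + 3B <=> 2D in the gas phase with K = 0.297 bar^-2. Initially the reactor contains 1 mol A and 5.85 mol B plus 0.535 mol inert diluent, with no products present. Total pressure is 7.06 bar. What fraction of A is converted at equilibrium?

X = 0.835

Take 1 mol A as basis and let X be its fractional conversion, so ξ = X.
At extent ξ: n_A = 1 − X; n_B = 5.85 − 3X; n_D = 2X; n_I = 0.535 (inert).
Summing: n_T = 7.38 − 2X.
y_i = n_i/n_T, p_i = y_i·P. K = p_D^2 / (p_A p_B^3).
Equating to 0.297 bar^-2 and solving on 0 < X < 1: X = 0.835.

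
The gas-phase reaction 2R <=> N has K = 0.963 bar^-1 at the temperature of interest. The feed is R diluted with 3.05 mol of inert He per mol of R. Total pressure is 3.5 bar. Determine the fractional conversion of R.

X = 0.479

Take 1 mol R as basis and let X be its fractional conversion, so ξ = 0.5X.
Moles: n_R = 1 − X; n_N = 0.5X; n_I = 3.05 (inert).
Summing: n_T = 4.05 − 0.5X.
Mole fractions y_i = n_i/n_T; K = p_N / (p_R^2) with p_i = y_i·P.
Substituting and setting equal to 0.963 bar^-1 gives a polynomial in X; the root in (0,1) is X = 0.479.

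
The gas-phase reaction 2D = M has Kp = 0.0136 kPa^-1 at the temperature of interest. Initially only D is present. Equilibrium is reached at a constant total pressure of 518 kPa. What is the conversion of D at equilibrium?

Basis: 1 mol D initially; let X = conversion of D. Extent ξ = 0.5X.
Species balance: n_D = 1 − X; n_M = 0.5X.
Total moles n_T = 1 − 0.5X.
With p_i = (n_i/n_T)P, Kp = p_M / (p_D^2).
Setting this equal to 0.0136 kPa^-1 and taking the physical root (0 < X < 1) gives X = 0.815.

X = 0.815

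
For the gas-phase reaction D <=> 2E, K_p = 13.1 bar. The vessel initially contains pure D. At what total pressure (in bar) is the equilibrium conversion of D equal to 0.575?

P = 6.63 bar

Let X = conversion of D (basis 1 mol D); extent of reaction ξ = X.
Species balance: n_D = 1 − X; n_E = 2X.
Summing: n_T = 1 + X.
K_p = p_E^2 / (p_D) with p_i = (n_i/n_T)·P.
At X = 0.575: the mole-fraction product g(X) = Π y_i^ν_i = 1.976. Since K_p = g(X)·P^{1}, P = (K_p/g)^(1/1) = (13.1/1.976)^(1/1) = 6.63 bar.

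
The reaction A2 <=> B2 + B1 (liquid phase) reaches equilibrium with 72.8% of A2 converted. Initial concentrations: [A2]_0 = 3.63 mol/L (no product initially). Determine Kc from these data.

Kc = 7.07 mol/L

Let X = conversion of A2.
Concentrations: [A2] = 3.63 − 3.63X; [B2] = 3.63X; [B1] = 3.63X.
At X = 0.728: [A2] = 0.987, [B2] = 2.64, [B1] = 2.64.
Kc = [B2] [B1] / ([A2]) = 7.07 mol/L.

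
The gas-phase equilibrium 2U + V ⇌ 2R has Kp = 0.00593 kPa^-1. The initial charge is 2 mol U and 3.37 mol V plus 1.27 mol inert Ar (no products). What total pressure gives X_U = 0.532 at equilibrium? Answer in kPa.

P = 469 kPa

Basis: 2 mol U initially; let X = conversion of U. Extent ξ = X.
Mole table: n_U = 2 − 2X; n_V = 3.37 − X; n_R = 2X; n_I = 1.27 (inert).
n_T = Σnᵢ = 6.64 − X.
Kp = p_R^2 / (p_U^2 p_V) with p_i = (n_i/n_T)·P.
At X = 0.532: the mole-fraction product g(X) = Π y_i^ν_i = 2.781. Since Kp = g(X)·P^{-1}, P = (g/Kp)^(1/1) = (2.781/0.00593)^(1/1) = 469 kPa.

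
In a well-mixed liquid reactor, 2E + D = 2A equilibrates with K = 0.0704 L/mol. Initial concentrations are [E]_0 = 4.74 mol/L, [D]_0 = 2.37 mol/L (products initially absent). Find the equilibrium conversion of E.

Let X = conversion of E; extent ξ = 4.74X/2 mol/L.
Concentrations: [E] = 4.74 − 4.74X; [D] = 2.37 − 2.37X; [A] = 4.74X.
K = [A]^2 / ([E]^2 [D]).
Solving K = 0.0704 for X ∈ (0,1): X = 0.260.

X = 0.260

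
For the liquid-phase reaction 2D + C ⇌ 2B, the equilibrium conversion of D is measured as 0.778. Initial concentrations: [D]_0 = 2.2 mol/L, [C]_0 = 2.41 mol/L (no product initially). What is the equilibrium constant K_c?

Let X = conversion of D.
Concentrations: [D] = 2.2 − 2.2X; [C] = 2.41 − 1.1X; [B] = 2.2X.
At X = 0.778: [D] = 0.488, [C] = 1.55, [B] = 1.71.
K_c = [B]^2 / ([D]^2 [C]) = 7.9 L/mol.

K_c = 7.9 L/mol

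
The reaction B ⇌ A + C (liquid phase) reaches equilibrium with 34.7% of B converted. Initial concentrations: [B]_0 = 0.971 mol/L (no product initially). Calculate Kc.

Let X = conversion of B.
Concentrations: [B] = 0.971 − 0.971X; [A] = 0.971X; [C] = 0.971X.
At X = 0.347: [B] = 0.634, [A] = 0.337, [C] = 0.337.
Kc = [A] [C] / ([B]) = 0.179 mol/L.

Kc = 0.179 mol/L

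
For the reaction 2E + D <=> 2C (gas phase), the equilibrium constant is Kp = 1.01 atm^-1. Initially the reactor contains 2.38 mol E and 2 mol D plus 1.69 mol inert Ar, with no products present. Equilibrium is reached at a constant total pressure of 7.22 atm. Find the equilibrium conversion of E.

X = 0.572

Basis: 2.38 mol E initially; let X = conversion of E. Extent ξ = 1.19X.
Moles: n_E = 2.38 − 2.38X; n_D = 2 − 1.19X; n_C = 2.38X; n_I = 1.69 (inert).
n_T = Σnᵢ = 6.07 − 1.19X.
With p_i = (n_i/n_T)P, Kp = p_C^2 / (p_E^2 p_D).
Setting this equal to 1.01 atm^-1 and taking the physical root (0 < X < 1) gives X = 0.572.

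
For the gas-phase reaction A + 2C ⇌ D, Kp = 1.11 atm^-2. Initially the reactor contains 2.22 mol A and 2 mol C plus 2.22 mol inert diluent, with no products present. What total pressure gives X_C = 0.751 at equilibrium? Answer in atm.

Let X = conversion of C (basis 2 mol C); extent of reaction ξ = X.
Moles: n_A = 2.22 − X; n_C = 2 − 2X; n_D = X; n_I = 2.22 (inert).
Total moles n_T = 6.44 − 2X.
Kp = p_D / (p_A p_C^2) with p_i = (n_i/n_T)·P.
At X = 0.751: the mole-fraction product g(X) = Π y_i^ν_i = 50.26. Since Kp = g(X)·P^{-2}, P = (g/Kp)^(1/2) = (50.26/1.11)^(1/2) = 6.73 atm.

P = 6.73 atm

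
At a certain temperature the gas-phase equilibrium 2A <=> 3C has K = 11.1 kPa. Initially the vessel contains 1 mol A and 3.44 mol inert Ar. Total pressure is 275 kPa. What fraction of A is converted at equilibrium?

X = 0.300

Let X = conversion of A (basis 1 mol A); extent of reaction ξ = 0.5X.
Mole table: n_A = 1 − X; n_C = 1.5X; n_I = 3.44 (inert).
n_T = Σnᵢ = 4.44 + 0.5X.
Mole fractions y_i = n_i/n_T; K = p_C^3 / (p_A^2) with p_i = y_i·P.
Substituting and setting equal to 11.1 kPa gives a polynomial in X; the root in (0,1) is X = 0.300.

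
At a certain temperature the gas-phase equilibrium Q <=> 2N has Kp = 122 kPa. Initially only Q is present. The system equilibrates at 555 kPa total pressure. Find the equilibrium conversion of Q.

Basis: 1 mol Q initially; let X = conversion of Q. Extent ξ = X.
At extent ξ: n_Q = 1 − X; n_N = 2X.
Total moles n_T = 1 + X.
y_i = n_i/n_T, p_i = y_i·P. Kp = p_N^2 / (p_Q).
Equating to 122 kPa and solving on 0 < X < 1: X = 0.228.

X = 0.228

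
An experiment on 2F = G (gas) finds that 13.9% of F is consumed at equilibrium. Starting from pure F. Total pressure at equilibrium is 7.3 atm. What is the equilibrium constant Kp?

Basis: 1 mol F initially; let X = conversion of F. Extent ξ = 0.5X.
Species balance: n_F = 1 − X; n_G = 0.5X.
Total moles n_T = 1 − 0.5X.
At X = 0.139: n_F = 0.861, n_G = 0.0695, n_T = 0.93.
p_i = (n_i/n_T)·P. Kp = p_G / (p_F^2) = 0.012 atm^-1.

Kp = 0.012 atm^-1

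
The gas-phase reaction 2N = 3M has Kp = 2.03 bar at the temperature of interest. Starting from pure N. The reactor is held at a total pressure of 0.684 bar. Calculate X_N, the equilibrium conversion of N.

X = 0.583

Let X = conversion of N (basis 1 mol N); extent of reaction ξ = 0.5X.
Moles: n_N = 1 − X; n_M = 1.5X.
n_T = Σnᵢ = 1 + 0.5X.
y_i = n_i/n_T, p_i = y_i·P. Kp = p_M^3 / (p_N^2).
Equating to 2.03 bar and solving on 0 < X < 1: X = 0.583.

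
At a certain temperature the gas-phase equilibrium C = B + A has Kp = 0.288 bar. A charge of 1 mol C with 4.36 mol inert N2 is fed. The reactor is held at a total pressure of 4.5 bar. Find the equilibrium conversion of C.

X = 0.452

Let X = conversion of C (basis 1 mol C); extent of reaction ξ = X.
Moles: n_C = 1 − X; n_B = X; n_A = X; n_I = 4.36 (inert).
Summing: n_T = 5.36 + X.
With p_i = (n_i/n_T)P, Kp = p_B p_A / (p_C).
Setting this equal to 0.288 bar and taking the physical root (0 < X < 1) gives X = 0.452.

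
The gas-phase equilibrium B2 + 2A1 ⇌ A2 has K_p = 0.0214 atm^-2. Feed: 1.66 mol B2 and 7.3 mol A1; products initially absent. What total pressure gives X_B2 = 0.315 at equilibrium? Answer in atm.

Basis: 1.66 mol B2 initially; let X = conversion of B2. Extent ξ = 1.66X.
At extent ξ: n_B2 = 1.66 − 1.66X; n_A1 = 7.3 − 3.32X; n_A2 = 1.66X.
Summing: n_T = 8.96 − 3.32X.
K_p = p_A2 / (p_B2 p_A1^2) with p_i = (n_i/n_T)·P.
At X = 0.315: the mole-fraction product g(X) = Π y_i^ν_i = 0.7364. Since K_p = g(X)·P^{-2}, P = (g/K_p)^(1/2) = (0.7364/0.0214)^(1/2) = 5.87 atm.

P = 5.87 atm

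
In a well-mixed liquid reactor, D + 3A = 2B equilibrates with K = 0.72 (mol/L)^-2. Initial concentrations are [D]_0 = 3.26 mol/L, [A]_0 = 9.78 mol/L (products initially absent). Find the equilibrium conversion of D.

X = 0.690

Let X = conversion of D; extent ξ = 3.26·X mol/L.
Concentrations: [D] = 3.26 − 3.26X; [A] = 9.78 − 9.78X; [B] = 6.52X.
K = [B]^2 / ([D] [A]^3).
Equating to 0.72 (mol/L)^-2: the physical root is X = 0.690.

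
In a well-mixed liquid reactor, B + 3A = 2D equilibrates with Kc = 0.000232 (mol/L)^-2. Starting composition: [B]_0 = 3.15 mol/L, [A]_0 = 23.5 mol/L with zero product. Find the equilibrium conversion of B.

X = 0.325

Let X = conversion of B; extent ξ = 3.15·X mol/L.
Concentrations: [B] = 3.15 − 3.15X; [A] = 23.5 − 9.45X; [D] = 6.3X.
Kc = [D]^2 / ([B] [A]^3).
Equating to 0.000232 (mol/L)^-2: the physical root is X = 0.325.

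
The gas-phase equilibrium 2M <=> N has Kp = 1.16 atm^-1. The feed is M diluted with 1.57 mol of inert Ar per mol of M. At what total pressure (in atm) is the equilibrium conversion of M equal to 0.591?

Take 1 mol M as basis and let X be its fractional conversion, so ξ = 0.5X.
Species balance: n_M = 1 − X; n_N = 0.5X; n_I = 1.57 (inert).
Summing: n_T = 2.57 − 0.5X.
Kp = p_N / (p_M^2) with p_i = (n_i/n_T)·P.
At X = 0.591: the mole-fraction product g(X) = Π y_i^ν_i = 4.018. Since Kp = g(X)·P^{-1}, P = (g/Kp)^(1/1) = (4.018/1.16)^(1/1) = 3.46 atm.

P = 3.46 atm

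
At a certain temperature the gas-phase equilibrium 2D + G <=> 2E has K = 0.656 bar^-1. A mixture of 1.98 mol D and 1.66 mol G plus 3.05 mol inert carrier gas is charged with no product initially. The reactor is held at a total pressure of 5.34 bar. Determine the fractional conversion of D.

Take 1.98 mol D as basis and let X be its fractional conversion, so ξ = 0.99X.
At extent ξ: n_D = 1.98 − 1.98X; n_G = 1.66 − 0.99X; n_E = 1.98X; n_I = 3.05 (inert).
Total moles n_T = 6.69 − 0.99X.
y_i = n_i/n_T, p_i = y_i·P. K = p_E^2 / (p_D^2 p_G).
Equating to 0.656 bar^-1 and solving on 0 < X < 1: X = 0.452.

X = 0.452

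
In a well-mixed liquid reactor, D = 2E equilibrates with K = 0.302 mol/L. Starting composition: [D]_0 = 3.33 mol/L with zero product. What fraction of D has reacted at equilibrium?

Let X = conversion of D; extent ξ = 3.33·X mol/L.
Concentrations: [D] = 3.33 − 3.33X; [E] = 6.66X.
K = [E]^2 / ([D]).
Equating to 0.302 mol/L: the physical root is X = 0.140.

X = 0.140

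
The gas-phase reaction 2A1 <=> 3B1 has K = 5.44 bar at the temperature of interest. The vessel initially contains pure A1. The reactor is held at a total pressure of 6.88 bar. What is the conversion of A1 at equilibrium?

X = 0.445

Basis: 1 mol A1 initially; let X = conversion of A1. Extent ξ = 0.5X.
Species balance: n_A1 = 1 − X; n_B1 = 1.5X.
Summing: n_T = 1 + 0.5X.
With p_i = (n_i/n_T)P, K = p_B1^3 / (p_A1^2).
Equating to 5.44 bar and solving on 0 < X < 1: X = 0.445.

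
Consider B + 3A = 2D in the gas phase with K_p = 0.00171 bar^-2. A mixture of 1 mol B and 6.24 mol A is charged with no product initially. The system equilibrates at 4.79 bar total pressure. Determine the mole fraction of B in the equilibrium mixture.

y_B = 0.119

Let X = conversion of B (basis 1 mol B); extent of reaction ξ = X.
Species balance: n_B = 1 − X; n_A = 6.24 − 3X; n_D = 2X.
n_T = Σnᵢ = 7.24 − 2X.
With p_i = (n_i/n_T)P, K_p = p_D^2 / (p_B p_A^3).
This yields a degree-4 equation in X; solving on (0,1), X = 0.178.
Then n_B = 0.822, n_T = 6.88, so y_B = 0.119.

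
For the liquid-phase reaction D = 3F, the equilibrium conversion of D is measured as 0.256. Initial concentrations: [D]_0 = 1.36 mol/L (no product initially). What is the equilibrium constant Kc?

Let X = conversion of D.
Concentrations: [D] = 1.36 − 1.36X; [F] = 4.08X.
At X = 0.256: [D] = 1.01, [F] = 1.04.
Kc = [F]^3 / ([D]) = 1.13 (mol/L)^2.

Kc = 1.13 (mol/L)^2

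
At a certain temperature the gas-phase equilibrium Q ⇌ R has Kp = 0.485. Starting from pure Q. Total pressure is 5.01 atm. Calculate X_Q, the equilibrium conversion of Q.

Basis: 1 mol Q initially; let X = conversion of Q. Extent ξ = X.
At extent ξ: n_Q = 1 − X; n_R = X.
Since Δν = 0, n_T = 1 throughout.
Mole fractions y_i = n_i/n_T; Kp = p_R / (p_Q) with p_i = y_i·P.
Substituting and setting equal to 0.485 gives a polynomial in X; the root in (0,1) is X = 0.327.

X = 0.327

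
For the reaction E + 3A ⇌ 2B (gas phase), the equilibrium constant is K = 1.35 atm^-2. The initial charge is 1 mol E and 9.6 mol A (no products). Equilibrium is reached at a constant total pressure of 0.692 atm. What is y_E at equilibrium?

Take 1 mol E as basis and let X be its fractional conversion, so ξ = X.
Moles: n_E = 1 − X; n_A = 9.6 − 3X; n_B = 2X.
n_T = Σnᵢ = 10.6 − 2X.
Mole fractions y_i = n_i/n_T; K = p_B^2 / (p_E p_A^3) with p_i = y_i·P.
This yields a degree-4 equation in X; solving on (0,1), X = 0.594.
Then n_E = 0.406, n_T = 9.41, so y_E = 0.043.

y_E = 0.043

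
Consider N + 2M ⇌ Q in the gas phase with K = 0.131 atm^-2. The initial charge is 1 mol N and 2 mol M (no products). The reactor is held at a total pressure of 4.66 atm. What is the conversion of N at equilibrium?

X = 0.442

Let X = conversion of N (basis 1 mol N); extent of reaction ξ = X.
Mole table: n_N = 1 − X; n_M = 2 − 2X; n_Q = X.
Total moles n_T = 3 − 2X.
With p_i = (n_i/n_T)P, K = p_Q / (p_N p_M^2).
This yields a degree-3 equation in X; solving on (0,1), X = 0.442.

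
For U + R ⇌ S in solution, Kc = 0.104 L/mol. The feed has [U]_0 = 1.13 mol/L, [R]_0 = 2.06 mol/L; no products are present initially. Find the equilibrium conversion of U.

Let X = conversion of U; extent ξ = 1.13·X mol/L.
Concentrations: [U] = 1.13 − 1.13X; [R] = 2.06 − 1.13X; [S] = 1.13X.
Kc = [S] / ([U] [R]).
Equating to 0.104 L/mol: the physical root is X = 0.163.

X = 0.163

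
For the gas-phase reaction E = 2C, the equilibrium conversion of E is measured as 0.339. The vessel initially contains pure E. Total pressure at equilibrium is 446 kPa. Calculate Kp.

Basis: 1 mol E initially; let X = conversion of E. Extent ξ = X.
At extent ξ: n_E = 1 − X; n_C = 2X.
Total moles n_T = 1 + X.
At X = 0.339: n_E = 0.661, n_C = 0.678, n_T = 1.34.
p_i = (n_i/n_T)·P. Kp = p_C^2 / (p_E) = 232 kPa.

Kp = 232 kPa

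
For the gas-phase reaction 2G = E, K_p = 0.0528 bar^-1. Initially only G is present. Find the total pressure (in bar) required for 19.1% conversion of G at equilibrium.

Basis: 1 mol G initially; let X = conversion of G. Extent ξ = 0.5X.
Species balance: n_G = 1 − X; n_E = 0.5X.
Summing: n_T = 1 − 0.5X.
K_p = p_E / (p_G^2) with p_i = (n_i/n_T)·P.
At X = 0.191: the mole-fraction product g(X) = Π y_i^ν_i = 0.132. Since K_p = g(X)·P^{-1}, P = (g/K_p)^(1/1) = (0.132/0.0528)^(1/1) = 2.5 bar.

P = 2.5 bar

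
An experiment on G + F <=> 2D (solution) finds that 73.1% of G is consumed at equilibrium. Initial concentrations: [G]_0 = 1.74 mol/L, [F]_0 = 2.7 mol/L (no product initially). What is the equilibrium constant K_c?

K_c = 9.68

Let X = conversion of G.
Concentrations: [G] = 1.74 − 1.74X; [F] = 2.7 − 1.74X; [D] = 3.48X.
At X = 0.731: [G] = 0.468, [F] = 1.43, [D] = 2.54.
K_c = [D]^2 / ([G] [F]) = 9.68.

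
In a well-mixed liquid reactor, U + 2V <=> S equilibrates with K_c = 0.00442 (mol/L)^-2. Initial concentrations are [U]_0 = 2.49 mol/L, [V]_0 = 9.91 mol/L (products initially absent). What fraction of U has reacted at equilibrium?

Let X = conversion of U; extent ξ = 2.49·X mol/L.
Concentrations: [U] = 2.49 − 2.49X; [V] = 9.91 − 4.98X; [S] = 2.49X.
K_c = [S] / ([U] [V]^2).
Solving K_c = 0.00442 for X ∈ (0,1): X = 0.249.

X = 0.249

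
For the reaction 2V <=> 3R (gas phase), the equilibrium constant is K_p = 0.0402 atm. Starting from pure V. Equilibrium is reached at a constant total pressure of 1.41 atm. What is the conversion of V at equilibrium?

X = 0.183

Basis: 1 mol V initially; let X = conversion of V. Extent ξ = 0.5X.
Mole table: n_V = 1 − X; n_R = 1.5X.
n_T = Σnᵢ = 1 + 0.5X.
Mole fractions y_i = n_i/n_T; K_p = p_R^3 / (p_V^2) with p_i = y_i·P.
Equating to 0.0402 atm and solving on 0 < X < 1: X = 0.183.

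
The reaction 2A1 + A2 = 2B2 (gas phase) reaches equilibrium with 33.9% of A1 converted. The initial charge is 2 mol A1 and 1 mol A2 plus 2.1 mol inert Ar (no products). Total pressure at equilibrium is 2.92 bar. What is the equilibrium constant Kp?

Basis: 2 mol A1 initially; let X = conversion of A1. Extent ξ = X.
Moles: n_A1 = 2 − 2X; n_A2 = 1 − X; n_B2 = 2X; n_I = 2.1 (inert).
n_T = Σnᵢ = 5.1 − X.
At X = 0.339: n_A1 = 1.32, n_A2 = 0.661, n_B2 = 0.678, n_T = 4.76.
p_i = (n_i/n_T)·P. Kp = p_B2^2 / (p_A1^2 p_A2) = 0.649 bar^-1.

Kp = 0.649 bar^-1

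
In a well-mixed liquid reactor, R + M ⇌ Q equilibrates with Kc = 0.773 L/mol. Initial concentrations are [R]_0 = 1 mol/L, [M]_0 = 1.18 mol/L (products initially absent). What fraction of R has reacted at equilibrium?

Let X = conversion of R; extent ξ = 1·X mol/L.
Concentrations: [R] = 1 − 1X; [M] = 1.18 − 1X; [Q] = 1X.
Kc = [Q] / ([R] [M]).
Equating to 0.773 L/mol: the physical root is X = 0.382.

X = 0.382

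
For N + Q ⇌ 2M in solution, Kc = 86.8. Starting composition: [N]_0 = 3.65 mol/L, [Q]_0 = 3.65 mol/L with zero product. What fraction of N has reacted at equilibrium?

X = 0.823

Let X = conversion of N; extent ξ = 3.65·X mol/L.
Concentrations: [N] = 3.65 − 3.65X; [Q] = 3.65 − 3.65X; [M] = 7.3X.
Kc = [M]^2 / ([N] [Q]).
Setting equal to 86.8 and solving for X on (0,1) gives X = 0.823.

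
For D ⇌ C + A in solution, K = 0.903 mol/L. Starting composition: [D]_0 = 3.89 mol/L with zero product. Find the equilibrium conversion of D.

X = 0.380

Let X = conversion of D; extent ξ = 3.89·X mol/L.
Concentrations: [D] = 3.89 − 3.89X; [C] = 3.89X; [A] = 3.89X.
K = [C] [A] / ([D]).
Equating to 0.903 mol/L: the physical root is X = 0.380.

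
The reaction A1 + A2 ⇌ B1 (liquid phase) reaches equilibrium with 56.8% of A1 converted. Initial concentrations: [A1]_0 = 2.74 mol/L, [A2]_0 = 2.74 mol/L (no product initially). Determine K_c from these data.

Let X = conversion of A1.
Concentrations: [A1] = 2.74 − 2.74X; [A2] = 2.74 − 2.74X; [B1] = 2.74X.
At X = 0.568: [A1] = 1.18, [A2] = 1.18, [B1] = 1.56.
K_c = [B1] / ([A1] [A2]) = 1.11 L/mol.

K_c = 1.11 L/mol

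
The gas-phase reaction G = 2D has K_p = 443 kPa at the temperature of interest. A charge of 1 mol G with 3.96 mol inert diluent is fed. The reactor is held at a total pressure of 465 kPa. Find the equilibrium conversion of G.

Take 1 mol G as basis and let X be its fractional conversion, so ξ = X.
Species balance: n_G = 1 − X; n_D = 2X; n_I = 3.96 (inert).
n_T = Σnᵢ = 4.96 + X.
y_i = n_i/n_T, p_i = y_i·P. K_p = p_D^2 / (p_G).
Setting this equal to 443 kPa and taking the physical root (0 < X < 1) gives X = 0.668.

X = 0.668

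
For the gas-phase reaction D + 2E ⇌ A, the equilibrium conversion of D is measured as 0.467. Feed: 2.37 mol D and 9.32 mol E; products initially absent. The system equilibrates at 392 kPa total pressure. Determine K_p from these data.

Basis: 2.37 mol D initially; let X = conversion of D. Extent ξ = 2.37X.
At extent ξ: n_D = 2.37 − 2.37X; n_E = 9.32 − 4.74X; n_A = 2.37X.
Summing: n_T = 11.7 − 4.74X.
At X = 0.467: n_D = 1.26, n_E = 7.11, n_A = 1.11, n_T = 9.48.
p_i = (n_i/n_T)·P. K_p = p_A / (p_D p_E^2) = 1.01e-05 kPa^-2.

K_p = 1.01e-05 kPa^-2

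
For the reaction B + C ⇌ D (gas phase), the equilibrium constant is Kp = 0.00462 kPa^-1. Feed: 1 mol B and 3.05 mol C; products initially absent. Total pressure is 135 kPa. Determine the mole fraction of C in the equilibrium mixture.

y_C = 0.732

Let X = conversion of B (basis 1 mol B); extent of reaction ξ = X.
Moles: n_B = 1 − X; n_C = 3.05 − X; n_D = X.
Total moles n_T = 4.05 − X.
y_i = n_i/n_T, p_i = y_i·P. Kp = p_D / (p_B p_C).
Equating to 0.00462 kPa^-1 and solving on 0 < X < 1: X = 0.314.
Then n_C = 2.74, n_T = 3.74, so y_C = 0.732.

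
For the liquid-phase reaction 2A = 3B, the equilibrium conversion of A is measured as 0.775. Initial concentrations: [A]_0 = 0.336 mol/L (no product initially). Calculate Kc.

Let X = conversion of A.
Concentrations: [A] = 0.336 − 0.336X; [B] = 0.504X.
At X = 0.775: [A] = 0.0756, [B] = 0.391.
Kc = [B]^3 / ([A]^2) = 10.4 mol/L.

Kc = 10.4 mol/L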